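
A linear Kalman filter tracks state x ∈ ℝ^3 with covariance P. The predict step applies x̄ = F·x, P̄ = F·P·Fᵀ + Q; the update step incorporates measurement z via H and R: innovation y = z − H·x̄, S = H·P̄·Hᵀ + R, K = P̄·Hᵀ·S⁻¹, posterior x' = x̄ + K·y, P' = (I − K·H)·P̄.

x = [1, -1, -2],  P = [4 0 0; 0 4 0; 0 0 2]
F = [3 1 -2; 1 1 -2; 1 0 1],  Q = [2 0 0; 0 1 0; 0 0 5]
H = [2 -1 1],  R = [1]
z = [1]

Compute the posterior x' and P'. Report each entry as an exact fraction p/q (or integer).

x' = [162/55, 158/55, -109/55]
P' = [398/55 452/55 -316/55; 452/55 1844/165 -279/55; -316/55 -279/55 362/55]

x̄ = F·x = [6, 4, -1]
P̄ = F·P·Fᵀ + Q = [50 24 8; 24 17 0; 8 0 11]
y = z − H·x̄ = [-6]
S = H·P̄·Hᵀ + R = [165]
K = P̄·Hᵀ·S⁻¹ = [28/55; 31/165; 9/55]
x' = x̄ + K·y = [162/55, 158/55, -109/55]
P' = (I − K·H)·P̄ = [398/55 452/55 -316/55; 452/55 1844/165 -279/55; -316/55 -279/55 362/55]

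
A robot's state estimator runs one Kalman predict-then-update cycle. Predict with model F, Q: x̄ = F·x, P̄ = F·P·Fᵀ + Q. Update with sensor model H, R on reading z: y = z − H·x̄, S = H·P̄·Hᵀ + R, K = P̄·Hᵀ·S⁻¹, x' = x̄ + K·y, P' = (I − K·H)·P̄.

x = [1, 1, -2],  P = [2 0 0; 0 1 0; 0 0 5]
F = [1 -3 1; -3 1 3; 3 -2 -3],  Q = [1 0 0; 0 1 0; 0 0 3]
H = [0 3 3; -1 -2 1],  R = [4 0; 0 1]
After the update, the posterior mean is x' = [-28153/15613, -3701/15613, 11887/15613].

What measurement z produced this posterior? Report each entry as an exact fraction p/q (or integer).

z = [2, 3]

x̄ = F·x = [-4, -8, 7]
P̄ = F·P·Fᵀ + Q = [17 6 -3; 6 65 -65; -3 -65 70]
S = H·P̄·Hᵀ + R = [49 6; 6 638]
K = P̄·Hᵀ·S⁻¹ = [2967/15613 -811/15613; 603/15613 -9849/31226; 4176/15613 9857/31226]
x' − x̄ = [34299/15613, 121203/15613, -97404/15613] = K·y
y = (KᵀK)⁻¹·Kᵀ·(x' − x̄) = [5, -24]
z = y + H·x̄ = [5, -24] + [-3, 27] = [2, 3]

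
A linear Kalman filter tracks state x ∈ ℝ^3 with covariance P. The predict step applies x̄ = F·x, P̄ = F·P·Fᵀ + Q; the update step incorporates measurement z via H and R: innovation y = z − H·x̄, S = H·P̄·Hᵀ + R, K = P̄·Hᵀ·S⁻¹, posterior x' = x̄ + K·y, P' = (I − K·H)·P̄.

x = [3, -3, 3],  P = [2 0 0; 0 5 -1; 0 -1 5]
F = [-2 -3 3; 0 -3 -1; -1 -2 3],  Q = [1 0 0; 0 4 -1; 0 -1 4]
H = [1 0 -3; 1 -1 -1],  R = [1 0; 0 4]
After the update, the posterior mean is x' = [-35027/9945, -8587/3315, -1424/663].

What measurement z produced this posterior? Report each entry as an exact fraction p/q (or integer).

z = [3, 2]

x̄ = F·x = [12, 6, 12]
P̄ = F·P·Fᵀ + Q = [117 36 94; 36 48 21; 94 21 83]
S = H·P̄·Hᵀ + R = [301 17; 17 34]
K = P̄·Hᵀ·S⁻¹ = [-317/585 -1108/9945; -7/195 -3158/3315; -20/39 -25/663]
x' − x̄ = [-154367/9945, -28477/3315, -9380/663] = K·y
y = (KᵀK)⁻¹·Kᵀ·(x' − x̄) = [27, 8]
z = y + H·x̄ = [27, 8] + [-24, -6] = [3, 2]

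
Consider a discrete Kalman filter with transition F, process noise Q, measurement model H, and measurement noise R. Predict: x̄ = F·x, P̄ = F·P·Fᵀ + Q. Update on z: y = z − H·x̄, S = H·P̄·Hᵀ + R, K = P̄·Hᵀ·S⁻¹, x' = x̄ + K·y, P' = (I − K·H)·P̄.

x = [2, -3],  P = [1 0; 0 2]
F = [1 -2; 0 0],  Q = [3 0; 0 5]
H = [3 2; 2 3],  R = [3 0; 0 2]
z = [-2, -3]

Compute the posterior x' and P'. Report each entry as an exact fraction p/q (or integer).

x̄ = F·x = [8, 0]
P̄ = F·P·Fᵀ + Q = [12 0; 0 5]
y = z − H·x̄ = [-26, -19]
S = H·P̄·Hᵀ + R = [131 102; 102 95]
K = P̄·Hᵀ·S⁻¹ = [972/2041 -528/2041; -580/2041 945/2041]
x' = x̄ + K·y = [1088/2041, -2875/2041]
P' = (I − K·H)·P̄ = [2172/2041 -1800/2041; -1800/2041 1830/2041]

x' = [1088/2041, -2875/2041]
P' = [2172/2041 -1800/2041; -1800/2041 1830/2041]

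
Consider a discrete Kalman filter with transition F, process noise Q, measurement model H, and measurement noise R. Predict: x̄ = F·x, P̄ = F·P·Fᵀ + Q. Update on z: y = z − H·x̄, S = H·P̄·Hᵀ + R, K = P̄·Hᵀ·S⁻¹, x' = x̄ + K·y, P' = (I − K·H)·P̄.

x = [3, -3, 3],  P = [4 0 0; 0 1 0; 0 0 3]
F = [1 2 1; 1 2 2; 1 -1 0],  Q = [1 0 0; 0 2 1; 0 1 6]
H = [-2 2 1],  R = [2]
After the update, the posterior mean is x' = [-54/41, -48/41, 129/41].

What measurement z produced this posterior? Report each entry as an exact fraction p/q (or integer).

z = [3]

x̄ = F·x = [0, 3, 6]
P̄ = F·P·Fᵀ + Q = [12 14 2; 14 22 3; 2 3 11]
S = H·P̄·Hᵀ + R = [41]
K = P̄·Hᵀ·S⁻¹ = [6/41; 19/41; 13/41]
x' − x̄ = [-54/41, -171/41, -117/41] = K·y
y = (KᵀK)⁻¹·Kᵀ·(x' − x̄) = [-9]
z = y + H·x̄ = [-9] + [12] = [3]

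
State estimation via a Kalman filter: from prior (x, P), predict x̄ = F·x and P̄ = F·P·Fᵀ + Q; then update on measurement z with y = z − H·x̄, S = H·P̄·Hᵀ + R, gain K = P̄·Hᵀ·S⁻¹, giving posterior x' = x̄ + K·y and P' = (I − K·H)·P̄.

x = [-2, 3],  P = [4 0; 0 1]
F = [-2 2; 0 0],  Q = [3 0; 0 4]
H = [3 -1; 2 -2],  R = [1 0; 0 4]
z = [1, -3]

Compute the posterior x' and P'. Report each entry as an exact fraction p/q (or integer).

x̄ = F·x = [10, 0]
P̄ = F·P·Fᵀ + Q = [23 0; 0 4]
y = z − H·x̄ = [-29, -23]
S = H·P̄·Hᵀ + R = [212 146; 146 112]
K = P̄·Hᵀ·S⁻¹ = [253/607 -161/1214; 180/607 -278/607]
x' = x̄ + K·y = [1169/1214, 1174/607]
P' = (I − K·H)·P̄ = [207/607 368/607; 368/607 924/607]

x' = [1169/1214, 1174/607]
P' = [207/607 368/607; 368/607 924/607]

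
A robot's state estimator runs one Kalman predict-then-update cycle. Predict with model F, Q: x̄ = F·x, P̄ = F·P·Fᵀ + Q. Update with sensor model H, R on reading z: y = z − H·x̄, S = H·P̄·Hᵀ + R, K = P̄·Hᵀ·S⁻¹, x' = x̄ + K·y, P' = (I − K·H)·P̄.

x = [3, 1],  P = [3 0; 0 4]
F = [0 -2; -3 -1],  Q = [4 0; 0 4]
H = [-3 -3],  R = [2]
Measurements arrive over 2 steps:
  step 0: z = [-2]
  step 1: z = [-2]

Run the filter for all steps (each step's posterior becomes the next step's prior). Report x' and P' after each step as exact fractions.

step 0: x̄ = F·x = [-2, -10]
step 0: P̄ = F·P·Fᵀ + Q = [20 8; 8 35]
step 0: y = z − H·x̄ = [-38]
step 0: S = H·P̄·Hᵀ + R = [641]
step 0: K = P̄·Hᵀ·S⁻¹ = [-84/641; -129/641]
step 0: x' = x̄ + K·y = [1910/641, -1508/641]
step 0: P' = (I − K·H)·P̄ = [5764/641 -5708/641; -5708/641 5794/641]
step 1: x̄ = F·x = [3016/641, -4222/641]
step 1: P̄ = F·P·Fᵀ + Q = [25740/641 -22660/641; -22660/641 25986/641]
step 1: y = z − H·x̄ = [-4900/641]
step 1: S = H·P̄·Hᵀ + R = [58936/641]
step 1: K = P̄·Hᵀ·S⁻¹ = [-1155/7367; -4989/29468]
step 1: x' = x̄ + K·y = [43492/7367, -38989/7367]
step 1: P' = (I − K·H)·P̄ = [279180/7367 -278410/7367; -278410/7367 558483/14734]

step 0: x' = [1910/641, -1508/641], P' = [5764/641 -5708/641; -5708/641 5794/641]
step 1: x' = [43492/7367, -38989/7367], P' = [279180/7367 -278410/7367; -278410/7367 558483/14734]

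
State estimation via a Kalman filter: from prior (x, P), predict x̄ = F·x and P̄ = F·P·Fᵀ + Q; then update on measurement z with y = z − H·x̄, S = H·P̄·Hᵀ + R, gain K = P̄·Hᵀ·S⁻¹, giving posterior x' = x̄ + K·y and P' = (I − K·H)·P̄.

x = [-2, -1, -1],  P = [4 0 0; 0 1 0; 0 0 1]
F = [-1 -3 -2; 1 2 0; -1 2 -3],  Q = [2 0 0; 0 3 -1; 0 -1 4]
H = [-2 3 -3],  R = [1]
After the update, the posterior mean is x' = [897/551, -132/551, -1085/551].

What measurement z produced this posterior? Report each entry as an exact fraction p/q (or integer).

x̄ = F·x = [7, -4, 3]
P̄ = F·P·Fᵀ + Q = [19 -10 4; -10 11 -1; 4 -1 21]
S = H·P̄·Hᵀ + R = [551]
K = P̄·Hᵀ·S⁻¹ = [-80/551; 56/551; -74/551]
x' − x̄ = [-2960/551, 2072/551, -2738/551] = K·y
y = (KᵀK)⁻¹·Kᵀ·(x' − x̄) = [37]
z = y + H·x̄ = [37] + [-35] = [2]

z = [2]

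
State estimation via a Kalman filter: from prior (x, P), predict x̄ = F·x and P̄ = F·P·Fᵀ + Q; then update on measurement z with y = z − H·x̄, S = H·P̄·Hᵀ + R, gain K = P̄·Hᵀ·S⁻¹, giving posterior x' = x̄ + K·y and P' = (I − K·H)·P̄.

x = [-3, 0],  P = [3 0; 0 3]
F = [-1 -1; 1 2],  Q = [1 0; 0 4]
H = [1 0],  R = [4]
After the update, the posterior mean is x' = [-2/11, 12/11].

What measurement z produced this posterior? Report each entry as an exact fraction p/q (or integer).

x̄ = F·x = [3, -3]
P̄ = F·P·Fᵀ + Q = [7 -9; -9 19]
S = H·P̄·Hᵀ + R = [11]
K = P̄·Hᵀ·S⁻¹ = [7/11; -9/11]
x' − x̄ = [-35/11, 45/11] = K·y
y = (KᵀK)⁻¹·Kᵀ·(x' − x̄) = [-5]
z = y + H·x̄ = [-5] + [3] = [-2]

z = [-2]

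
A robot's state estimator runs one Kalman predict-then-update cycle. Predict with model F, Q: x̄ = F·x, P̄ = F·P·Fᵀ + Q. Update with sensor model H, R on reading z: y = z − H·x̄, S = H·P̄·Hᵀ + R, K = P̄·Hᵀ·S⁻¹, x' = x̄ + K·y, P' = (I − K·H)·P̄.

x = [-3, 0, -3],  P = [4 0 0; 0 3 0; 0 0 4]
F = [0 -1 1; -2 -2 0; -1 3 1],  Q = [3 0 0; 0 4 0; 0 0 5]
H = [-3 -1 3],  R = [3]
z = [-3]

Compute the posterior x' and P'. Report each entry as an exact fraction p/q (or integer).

x' = [-1707/671, 4506/671, -870/671]
P' = [4109/671 -54/671 4040/671; -54/671 15072/671 4890/671; 4040/671 4890/671 5815/671]

x̄ = F·x = [-3, 6, 0]
P̄ = F·P·Fᵀ + Q = [10 6 -5; 6 32 -10; -5 -10 40]
y = z − H·x̄ = [-6]
S = H·P̄·Hᵀ + R = [671]
K = P̄·Hᵀ·S⁻¹ = [-51/671; -80/671; 145/671]
x' = x̄ + K·y = [-1707/671, 4506/671, -870/671]
P' = (I − K·H)·P̄ = [4109/671 -54/671 4040/671; -54/671 15072/671 4890/671; 4040/671 4890/671 5815/671]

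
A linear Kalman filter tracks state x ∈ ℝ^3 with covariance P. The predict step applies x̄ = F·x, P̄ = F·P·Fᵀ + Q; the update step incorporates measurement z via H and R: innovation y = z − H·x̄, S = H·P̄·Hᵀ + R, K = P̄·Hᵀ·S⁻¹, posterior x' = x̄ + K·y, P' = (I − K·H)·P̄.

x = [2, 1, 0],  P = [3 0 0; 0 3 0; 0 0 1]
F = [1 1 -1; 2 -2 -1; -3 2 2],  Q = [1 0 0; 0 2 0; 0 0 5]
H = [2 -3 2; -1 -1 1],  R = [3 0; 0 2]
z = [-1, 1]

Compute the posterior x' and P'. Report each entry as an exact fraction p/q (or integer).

x̄ = F·x = [3, 2, -4]
P̄ = F·P·Fᵀ + Q = [8 1 -5; 1 27 -32; -5 -32 48]
y = z − H·x̄ = [7, 10]
S = H·P̄·Hᵀ + R = [802 322; 322 161]
K = P̄·Hᵀ·S⁻¹ = [31/158 -871/1817; -23/158 -1037/12719; 6/79 4783/12719]
x' = x̄ + K·y = [-1527/3634, 4215/25438, 3716/12719]
P' = (I − K·H)·P̄ = [2545/3634 1073/3634 67/1817; 1073/3634 32857/25438 18110/12719; 67/1817 18110/12719 28145/12719]

x' = [-1527/3634, 4215/25438, 3716/12719]
P' = [2545/3634 1073/3634 67/1817; 1073/3634 32857/25438 18110/12719; 67/1817 18110/12719 28145/12719]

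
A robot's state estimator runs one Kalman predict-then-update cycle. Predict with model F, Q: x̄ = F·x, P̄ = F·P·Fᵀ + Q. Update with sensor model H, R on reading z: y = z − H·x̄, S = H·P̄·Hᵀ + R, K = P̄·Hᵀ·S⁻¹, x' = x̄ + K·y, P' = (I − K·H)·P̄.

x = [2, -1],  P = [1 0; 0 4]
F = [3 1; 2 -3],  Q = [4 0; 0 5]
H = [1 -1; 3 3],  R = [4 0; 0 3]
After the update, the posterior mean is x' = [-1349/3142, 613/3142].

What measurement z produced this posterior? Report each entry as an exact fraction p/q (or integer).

x̄ = F·x = [5, 7]
P̄ = F·P·Fᵀ + Q = [17 -6; -6 45]
S = H·P̄·Hᵀ + R = [78 -84; -84 453]
K = P̄·Hᵀ·S⁻¹ = [4397/9426 751/4713; -1475/3142 269/1571]
x' − x̄ = [-17059/3142, -21381/3142] = K·y
y = (KᵀK)⁻¹·Kᵀ·(x' − x̄) = [1, -37]
z = y + H·x̄ = [1, -37] + [-2, 36] = [-1, -1]

z = [-1, -1]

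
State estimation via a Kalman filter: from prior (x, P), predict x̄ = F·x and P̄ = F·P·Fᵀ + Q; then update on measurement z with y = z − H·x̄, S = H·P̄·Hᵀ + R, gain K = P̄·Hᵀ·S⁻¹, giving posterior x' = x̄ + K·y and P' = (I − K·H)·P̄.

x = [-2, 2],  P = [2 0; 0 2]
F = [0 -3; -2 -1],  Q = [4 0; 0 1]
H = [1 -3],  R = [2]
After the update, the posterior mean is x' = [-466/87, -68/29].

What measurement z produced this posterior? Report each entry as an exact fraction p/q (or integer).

z = [2]

x̄ = F·x = [-6, 2]
P̄ = F·P·Fᵀ + Q = [22 6; 6 11]
S = H·P̄·Hᵀ + R = [87]
K = P̄·Hᵀ·S⁻¹ = [4/87; -9/29]
x' − x̄ = [56/87, -126/29] = K·y
y = (KᵀK)⁻¹·Kᵀ·(x' − x̄) = [14]
z = y + H·x̄ = [14] + [-12] = [2]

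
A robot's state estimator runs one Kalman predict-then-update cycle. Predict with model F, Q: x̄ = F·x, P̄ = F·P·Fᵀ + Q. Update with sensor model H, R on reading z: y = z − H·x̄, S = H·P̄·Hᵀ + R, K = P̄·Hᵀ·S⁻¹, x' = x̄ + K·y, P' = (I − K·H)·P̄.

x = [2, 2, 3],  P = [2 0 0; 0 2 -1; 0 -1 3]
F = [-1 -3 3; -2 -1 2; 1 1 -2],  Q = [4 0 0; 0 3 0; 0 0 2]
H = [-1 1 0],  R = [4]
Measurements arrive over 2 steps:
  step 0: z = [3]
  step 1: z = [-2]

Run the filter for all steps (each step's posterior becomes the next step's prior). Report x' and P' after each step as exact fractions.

step 0: x' = [-25/7, -8/7, -1/7], P' = [227/7 195/7 -141/7; 195/7 187/7 -128/7; -141/7 -128/7 447/28]
step 1: x' = [42646/2455, 7624/491, -25471/2455], P' = [411812/2455 76176/491 -260382/2455; 76176/491 71864/491 -48670/491; -260382/2455 -48670/491 173502/2455]

step 0: x̄ = F·x = [1, 0, -2]
step 0: P̄ = F·P·Fᵀ + Q = [69 37 -35; 37 29 -22; -35 -22 22]
step 0: y = z − H·x̄ = [4]
step 0: S = H·P̄·Hᵀ + R = [28]
step 0: K = P̄·Hᵀ·S⁻¹ = [-8/7; -2/7; 13/28]
step 0: x' = x̄ + K·y = [-25/7, -8/7, -1/7]
step 0: P' = (I − K·H)·P̄ = [227/7 195/7 -141/7; 195/7 187/7 -128/7; -141/7 -128/7 447/28]
step 1: x̄ = F·x = [46/7, 8, -31/7]
step 1: P̄ = F·P·Fᵀ + Q = [29055/28 1523/2 -8191/14; 1523/2 569 -433; -8191/14 -433 2341/7]
step 1: y = z − H·x̄ = [-24/7]
step 1: S = H·P̄·Hᵀ + R = [2455/28]
step 1: K = P̄·Hᵀ·S⁻¹ = [-7733/2455; -1078/491; 4258/2455]
step 1: x' = x̄ + K·y = [42646/2455, 7624/491, -25471/2455]
step 1: P' = (I − K·H)·P̄ = [411812/2455 76176/491 -260382/2455; 76176/491 71864/491 -48670/491; -260382/2455 -48670/491 173502/2455]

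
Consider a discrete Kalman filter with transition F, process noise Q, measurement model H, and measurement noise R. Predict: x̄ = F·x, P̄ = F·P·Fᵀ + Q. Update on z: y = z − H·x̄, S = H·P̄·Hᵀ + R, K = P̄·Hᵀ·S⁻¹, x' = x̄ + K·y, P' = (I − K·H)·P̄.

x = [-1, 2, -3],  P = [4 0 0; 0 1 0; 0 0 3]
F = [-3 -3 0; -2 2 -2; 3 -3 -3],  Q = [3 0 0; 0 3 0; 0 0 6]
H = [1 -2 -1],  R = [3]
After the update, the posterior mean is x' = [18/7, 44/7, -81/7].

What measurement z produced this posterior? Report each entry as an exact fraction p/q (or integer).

z = [2]

x̄ = F·x = [-3, 12, 0]
P̄ = F·P·Fᵀ + Q = [48 18 -27; 18 35 -12; -27 -12 78]
S = H·P̄·Hᵀ + R = [203]
K = P̄·Hᵀ·S⁻¹ = [39/203; -40/203; -81/203]
x' − x̄ = [39/7, -40/7, -81/7] = K·y
y = (KᵀK)⁻¹·Kᵀ·(x' − x̄) = [29]
z = y + H·x̄ = [29] + [-27] = [2]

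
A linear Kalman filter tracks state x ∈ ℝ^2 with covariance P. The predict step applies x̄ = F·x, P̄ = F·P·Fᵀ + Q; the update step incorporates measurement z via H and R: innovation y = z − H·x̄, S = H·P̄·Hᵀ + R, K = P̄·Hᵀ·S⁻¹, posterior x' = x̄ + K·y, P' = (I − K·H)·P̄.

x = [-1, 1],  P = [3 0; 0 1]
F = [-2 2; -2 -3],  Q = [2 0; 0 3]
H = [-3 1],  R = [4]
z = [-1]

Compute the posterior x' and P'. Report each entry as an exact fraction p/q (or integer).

x' = [20/77, -41/77]
P' = [234/77 606/77; 606/77 1830/77]

x̄ = F·x = [4, -1]
P̄ = F·P·Fᵀ + Q = [18 6; 6 24]
y = z − H·x̄ = [12]
S = H·P̄·Hᵀ + R = [154]
K = P̄·Hᵀ·S⁻¹ = [-24/77; 3/77]
x' = x̄ + K·y = [20/77, -41/77]
P' = (I − K·H)·P̄ = [234/77 606/77; 606/77 1830/77]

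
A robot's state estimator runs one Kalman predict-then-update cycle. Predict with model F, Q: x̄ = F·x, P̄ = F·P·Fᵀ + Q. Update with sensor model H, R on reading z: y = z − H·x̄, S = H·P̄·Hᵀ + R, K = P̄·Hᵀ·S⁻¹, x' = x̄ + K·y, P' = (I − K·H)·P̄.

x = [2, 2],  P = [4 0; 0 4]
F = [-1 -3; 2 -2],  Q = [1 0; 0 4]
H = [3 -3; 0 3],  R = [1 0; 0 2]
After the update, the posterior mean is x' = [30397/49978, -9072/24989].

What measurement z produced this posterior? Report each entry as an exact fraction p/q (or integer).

x̄ = F·x = [-8, 0]
P̄ = F·P·Fᵀ + Q = [41 16; 16 36]
S = H·P̄·Hᵀ + R = [406 -180; -180 326]
K = P̄·Hᵀ·S⁻¹ = [16545/49978 8247/24989; -30/24989 8262/24989]
x' − x̄ = [430221/49978, -9072/24989] = K·y
y = (KᵀK)⁻¹·Kᵀ·(x' − x̄) = [27, -1]
z = y + H·x̄ = [27, -1] + [-24, 0] = [3, -1]

z = [3, -1]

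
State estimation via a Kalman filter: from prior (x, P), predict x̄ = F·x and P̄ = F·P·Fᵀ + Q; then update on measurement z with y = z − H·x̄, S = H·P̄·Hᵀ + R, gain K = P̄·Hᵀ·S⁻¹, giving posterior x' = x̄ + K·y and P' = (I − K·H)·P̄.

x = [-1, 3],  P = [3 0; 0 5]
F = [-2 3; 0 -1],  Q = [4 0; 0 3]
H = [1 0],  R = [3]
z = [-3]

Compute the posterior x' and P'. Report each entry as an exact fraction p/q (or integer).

x' = [-75/32, 9/32]
P' = [183/64 -45/64; -45/64 287/64]

x̄ = F·x = [11, -3]
P̄ = F·P·Fᵀ + Q = [61 -15; -15 8]
y = z − H·x̄ = [-14]
S = H·P̄·Hᵀ + R = [64]
K = P̄·Hᵀ·S⁻¹ = [61/64; -15/64]
x' = x̄ + K·y = [-75/32, 9/32]
P' = (I − K·H)·P̄ = [183/64 -45/64; -45/64 287/64]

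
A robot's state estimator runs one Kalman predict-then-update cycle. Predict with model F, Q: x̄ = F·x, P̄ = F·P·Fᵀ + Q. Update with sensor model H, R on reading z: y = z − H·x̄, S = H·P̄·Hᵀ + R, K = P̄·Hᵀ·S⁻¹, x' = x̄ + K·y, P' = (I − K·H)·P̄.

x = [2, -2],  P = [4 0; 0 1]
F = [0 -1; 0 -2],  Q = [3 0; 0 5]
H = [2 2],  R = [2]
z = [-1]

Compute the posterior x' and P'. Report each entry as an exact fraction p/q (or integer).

x̄ = F·x = [2, 4]
P̄ = F·P·Fᵀ + Q = [4 2; 2 9]
y = z − H·x̄ = [-13]
S = H·P̄·Hᵀ + R = [70]
K = P̄·Hᵀ·S⁻¹ = [6/35; 11/35]
x' = x̄ + K·y = [-8/35, -3/35]
P' = (I − K·H)·P̄ = [68/35 -62/35; -62/35 73/35]

x' = [-8/35, -3/35]
P' = [68/35 -62/35; -62/35 73/35]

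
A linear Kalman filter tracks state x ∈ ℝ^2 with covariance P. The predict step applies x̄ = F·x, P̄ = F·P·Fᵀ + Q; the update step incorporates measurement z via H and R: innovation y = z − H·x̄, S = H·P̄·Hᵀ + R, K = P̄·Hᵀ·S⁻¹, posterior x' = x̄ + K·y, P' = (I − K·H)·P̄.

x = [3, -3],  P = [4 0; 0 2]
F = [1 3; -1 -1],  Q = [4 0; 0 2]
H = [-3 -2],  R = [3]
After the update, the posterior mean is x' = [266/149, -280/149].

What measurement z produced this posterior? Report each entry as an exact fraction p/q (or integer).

z = [-2]

x̄ = F·x = [-6, 0]
P̄ = F·P·Fᵀ + Q = [26 -10; -10 8]
S = H·P̄·Hᵀ + R = [149]
K = P̄·Hᵀ·S⁻¹ = [-58/149; 14/149]
x' − x̄ = [1160/149, -280/149] = K·y
y = (KᵀK)⁻¹·Kᵀ·(x' − x̄) = [-20]
z = y + H·x̄ = [-20] + [18] = [-2]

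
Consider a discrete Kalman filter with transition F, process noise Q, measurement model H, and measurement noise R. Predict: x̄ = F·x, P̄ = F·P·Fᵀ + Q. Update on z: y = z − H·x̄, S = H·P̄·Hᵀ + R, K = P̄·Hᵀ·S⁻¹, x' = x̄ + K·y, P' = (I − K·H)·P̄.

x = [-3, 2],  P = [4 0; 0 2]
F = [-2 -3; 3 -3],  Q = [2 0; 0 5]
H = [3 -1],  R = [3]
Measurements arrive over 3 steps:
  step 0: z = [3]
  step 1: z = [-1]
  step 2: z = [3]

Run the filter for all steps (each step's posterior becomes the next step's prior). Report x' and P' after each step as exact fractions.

step 0: x' = [-684/211, -2703/211], P' = [1098/211 3123/211; 3123/211 18969/422]
step 1: x' = [116427/77315, 839641/154630], P' = [1803961/773150 4471239/773150; 4471239/773150 6454668/386575]
step 2: x' = [617299377/2227705298, -4603295103/2227705298], P' = [4983728885/2227705298 12288047253/2227705298; 12288047253/2227705298 35543922747/2227705298]

step 0: x̄ = F·x = [0, -15]
step 0: P̄ = F·P·Fᵀ + Q = [36 -6; -6 59]
step 0: y = z − H·x̄ = [-12]
step 0: S = H·P̄·Hᵀ + R = [422]
step 0: K = P̄·Hᵀ·S⁻¹ = [57/211; -77/422]
step 0: x' = x̄ + K·y = [-684/211, -2703/211]
step 0: P' = (I − K·H)·P̄ = [1098/211 3123/211; 3123/211 18969/422]
step 1: x̄ = F·x = [9477/211, 6057/211]
step 1: P̄ = F·P·Fᵀ + Q = [255301/422 138807/422; 138807/422 80167/422]
step 1: y = z − H·x̄ = [-22585/211]
step 1: S = H·P̄·Hᵀ + R = [773150/211]
step 1: K = P̄·Hᵀ·S⁻¹ = [156774/386575; 168127/773150]
step 1: x' = x̄ + K·y = [116427/77315, 839641/154630]
step 1: P' = (I − K·H)·P̄ = [1803961/773150 4471239/773150; 4471239/773150 6454668/386575]
step 2: x̄ = F·x = [-2984631/154630, -1820361/154630]
step 2: P̄ = F·P·Fᵀ + Q = [89300518/386575 91946541/773150; 91946541/773150 55803121/773150]
step 2: y = z − H·x̄ = [542673/11045]
step 2: S = H·P̄·Hᵀ + R = [159121807/110450]
step 2: K = P̄·Hᵀ·S⁻¹ = [63408081/159121807; 31433786/159121807]
step 2: x' = x̄ + K·y = [617299377/2227705298, -4603295103/2227705298]
step 2: P' = (I − K·H)·P̄ = [4983728885/2227705298 12288047253/2227705298; 12288047253/2227705298 35543922747/2227705298]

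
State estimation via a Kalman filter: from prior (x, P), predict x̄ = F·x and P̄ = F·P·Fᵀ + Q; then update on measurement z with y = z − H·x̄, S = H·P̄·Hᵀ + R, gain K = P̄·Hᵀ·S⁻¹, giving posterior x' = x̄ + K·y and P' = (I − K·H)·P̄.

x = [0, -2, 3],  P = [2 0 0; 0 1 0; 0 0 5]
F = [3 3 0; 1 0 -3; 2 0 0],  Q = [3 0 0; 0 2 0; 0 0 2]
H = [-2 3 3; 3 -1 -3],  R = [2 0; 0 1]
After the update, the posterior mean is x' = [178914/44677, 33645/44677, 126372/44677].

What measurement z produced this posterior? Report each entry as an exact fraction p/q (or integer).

z = [3, 3]

x̄ = F·x = [-6, -9, 0]
P̄ = F·P·Fᵀ + Q = [30 6 12; 6 49 4; 12 4 10]
S = H·P̄·Hᵀ + R = [509 -219; -219 182]
K = P̄·Hᵀ·S⁻¹ = [9420/44677 23118/44677; 17337/44677 10306/44677; 3714/44677 4960/44677]
x' − x̄ = [446976/44677, 435738/44677, 126372/44677] = K·y
y = (KᵀK)⁻¹·Kᵀ·(x' − x̄) = [18, 12]
z = y + H·x̄ = [18, 12] + [-15, -9] = [3, 3]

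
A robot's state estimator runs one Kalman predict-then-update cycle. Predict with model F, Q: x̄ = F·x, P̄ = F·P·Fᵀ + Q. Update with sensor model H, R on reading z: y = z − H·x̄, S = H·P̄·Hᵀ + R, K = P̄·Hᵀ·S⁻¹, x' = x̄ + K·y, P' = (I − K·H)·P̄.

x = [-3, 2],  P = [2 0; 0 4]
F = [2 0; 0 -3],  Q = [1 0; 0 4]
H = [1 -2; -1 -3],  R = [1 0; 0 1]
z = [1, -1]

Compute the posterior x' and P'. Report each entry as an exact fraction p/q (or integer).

x̄ = F·x = [-6, -6]
P̄ = F·P·Fᵀ + Q = [9 0; 0 40]
y = z − H·x̄ = [-5, -25]
S = H·P̄·Hᵀ + R = [170 231; 231 370]
K = P̄·Hᵀ·S⁻¹ = [5409/9539 -3609/9539; -1880/9539 -1920/9539]
x' = x̄ + K·y = [5946/9539, 166/9539]
P' = (I − K·H)·P̄ = [4689/9539 -360/9539; -360/9539 760/9539]

x' = [5946/9539, 166/9539]
P' = [4689/9539 -360/9539; -360/9539 760/9539]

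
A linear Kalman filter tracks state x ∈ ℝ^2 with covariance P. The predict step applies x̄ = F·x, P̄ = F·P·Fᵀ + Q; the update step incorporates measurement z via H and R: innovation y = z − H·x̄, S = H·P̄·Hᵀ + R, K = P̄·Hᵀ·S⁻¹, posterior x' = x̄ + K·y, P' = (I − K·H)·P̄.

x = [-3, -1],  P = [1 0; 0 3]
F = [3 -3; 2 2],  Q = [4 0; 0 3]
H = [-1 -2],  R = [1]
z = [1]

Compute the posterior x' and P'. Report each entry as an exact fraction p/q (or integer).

x̄ = F·x = [-6, -8]
P̄ = F·P·Fᵀ + Q = [40 -12; -12 19]
y = z − H·x̄ = [-21]
S = H·P̄·Hᵀ + R = [69]
K = P̄·Hᵀ·S⁻¹ = [-16/69; -26/69]
x' = x̄ + K·y = [-26/23, -2/23]
P' = (I − K·H)·P̄ = [2504/69 -1244/69; -1244/69 635/69]

x' = [-26/23, -2/23]
P' = [2504/69 -1244/69; -1244/69 635/69]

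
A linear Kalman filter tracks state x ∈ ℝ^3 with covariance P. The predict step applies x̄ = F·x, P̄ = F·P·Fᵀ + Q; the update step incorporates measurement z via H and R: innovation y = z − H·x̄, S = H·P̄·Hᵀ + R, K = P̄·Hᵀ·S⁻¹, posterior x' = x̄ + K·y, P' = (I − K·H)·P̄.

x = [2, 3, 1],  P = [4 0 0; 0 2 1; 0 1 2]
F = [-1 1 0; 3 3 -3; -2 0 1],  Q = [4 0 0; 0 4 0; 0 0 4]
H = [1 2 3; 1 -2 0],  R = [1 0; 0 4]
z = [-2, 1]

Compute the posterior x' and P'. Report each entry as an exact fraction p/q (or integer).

x' = [471/587, 26/587, -543/587]
P' = [42352/12327 18238/12327 -1218/587; 18238/12327 6599/4109 -901/587; -1218/587 -901/587 1049/587]

x̄ = F·x = [1, 12, -3]
P̄ = F·P·Fᵀ + Q = [10 -9 9; -9 58 -27; 9 -27 22]
y = z − H·x̄ = [-18, 24]
S = H·P̄·Hᵀ + R = [135 -33; -33 282]
K = P̄·Hᵀ·S⁻¹ = [698/4109 1469/12327; 1069/12327 -5339/12327; 127/587 146/587]
x' = x̄ + K·y = [471/587, 26/587, -543/587]
P' = (I − K·H)·P̄ = [42352/12327 18238/12327 -1218/587; 18238/12327 6599/4109 -901/587; -1218/587 -901/587 1049/587]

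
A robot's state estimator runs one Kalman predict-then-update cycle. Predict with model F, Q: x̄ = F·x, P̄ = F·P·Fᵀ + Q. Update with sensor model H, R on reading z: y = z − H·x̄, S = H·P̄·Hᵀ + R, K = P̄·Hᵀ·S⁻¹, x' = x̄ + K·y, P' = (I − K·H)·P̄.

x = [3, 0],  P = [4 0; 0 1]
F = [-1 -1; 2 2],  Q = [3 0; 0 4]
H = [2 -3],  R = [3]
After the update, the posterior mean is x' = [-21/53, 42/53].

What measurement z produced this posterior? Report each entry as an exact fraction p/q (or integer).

x̄ = F·x = [-3, 6]
P̄ = F·P·Fᵀ + Q = [8 -10; -10 24]
S = H·P̄·Hᵀ + R = [371]
K = P̄·Hᵀ·S⁻¹ = [46/371; -92/371]
x' − x̄ = [138/53, -276/53] = K·y
y = (KᵀK)⁻¹·Kᵀ·(x' − x̄) = [21]
z = y + H·x̄ = [21] + [-24] = [-3]

z = [-3]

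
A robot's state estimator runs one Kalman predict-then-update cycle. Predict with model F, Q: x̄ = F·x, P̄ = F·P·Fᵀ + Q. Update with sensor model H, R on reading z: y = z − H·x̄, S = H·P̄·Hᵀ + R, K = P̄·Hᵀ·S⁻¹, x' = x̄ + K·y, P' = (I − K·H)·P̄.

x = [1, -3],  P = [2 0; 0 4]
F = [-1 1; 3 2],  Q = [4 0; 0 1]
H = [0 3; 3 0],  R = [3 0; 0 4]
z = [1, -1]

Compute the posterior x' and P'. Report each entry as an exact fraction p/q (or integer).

x̄ = F·x = [-4, -3]
P̄ = F·P·Fᵀ + Q = [10 2; 2 35]
y = z − H·x̄ = [10, 11]
S = H·P̄·Hᵀ + R = [318 18; 18 94]
K = P̄·Hᵀ·S⁻¹ = [1/1232 393/1232; 1627/4928 3/4928]
x' = x̄ + K·y = [-85/176, 217/704]
P' = (I − K·H)·P̄ = [131/308 1/1232; 1/1232 1627/4928]

x' = [-85/176, 217/704]
P' = [131/308 1/1232; 1/1232 1627/4928]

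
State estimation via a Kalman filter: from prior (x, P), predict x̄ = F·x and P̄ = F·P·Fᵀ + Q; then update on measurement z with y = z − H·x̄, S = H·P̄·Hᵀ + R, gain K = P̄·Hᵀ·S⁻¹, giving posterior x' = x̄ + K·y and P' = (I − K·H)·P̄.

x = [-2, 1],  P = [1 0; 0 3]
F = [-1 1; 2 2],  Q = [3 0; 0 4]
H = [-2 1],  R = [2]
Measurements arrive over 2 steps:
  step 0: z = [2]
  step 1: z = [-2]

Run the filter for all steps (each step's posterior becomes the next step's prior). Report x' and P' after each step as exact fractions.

step 0: x̄ = F·x = [3, -2]
step 0: P̄ = F·P·Fᵀ + Q = [7 4; 4 20]
step 0: y = z − H·x̄ = [10]
step 0: S = H·P̄·Hᵀ + R = [34]
step 0: K = P̄·Hᵀ·S⁻¹ = [-5/17; 6/17]
step 0: x' = x̄ + K·y = [1/17, 26/17]
step 0: P' = (I − K·H)·P̄ = [69/17 128/17; 128/17 268/17]
step 1: x̄ = F·x = [25/17, 54/17]
step 1: P̄ = F·P·Fᵀ + Q = [132/17 398/17; 398/17 2440/17]
step 1: y = z − H·x̄ = [-38/17]
step 1: S = H·P̄·Hᵀ + R = [1410/17]
step 1: K = P̄·Hᵀ·S⁻¹ = [67/705; 274/235]
step 1: x' = x̄ + K·y = [887/705, 134/235]
step 1: P' = (I − K·H)·P̄ = [4946/705 3342/235; 3342/235 7232/235]

step 0: x' = [1/17, 26/17], P' = [69/17 128/17; 128/17 268/17]
step 1: x' = [887/705, 134/235], P' = [4946/705 3342/235; 3342/235 7232/235]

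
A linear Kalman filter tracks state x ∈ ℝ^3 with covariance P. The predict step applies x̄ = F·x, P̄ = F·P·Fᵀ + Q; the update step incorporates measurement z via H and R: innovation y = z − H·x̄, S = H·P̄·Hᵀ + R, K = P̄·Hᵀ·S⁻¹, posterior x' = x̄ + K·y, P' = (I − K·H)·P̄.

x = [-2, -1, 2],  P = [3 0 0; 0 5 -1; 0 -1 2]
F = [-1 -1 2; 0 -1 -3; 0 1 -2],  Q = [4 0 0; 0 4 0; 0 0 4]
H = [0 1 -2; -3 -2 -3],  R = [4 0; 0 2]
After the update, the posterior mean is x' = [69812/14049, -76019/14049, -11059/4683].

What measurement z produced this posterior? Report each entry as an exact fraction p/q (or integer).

z = [-1, 3]

x̄ = F·x = [7, -5, -5]
P̄ = F·P·Fᵀ + Q = [24 -8 -17; -8 21 8; -17 8 21]
S = H·P̄·Hᵀ + R = [77 14; 14 185]
K = P̄·Hᵀ·S⁻¹ = [4880/14049 -107/2007; 1513/14049 -472/2007; -1966/4683 -80/669]
x' − x̄ = [-28531/14049, -5774/14049, 12356/4683] = K·y
y = (KᵀK)⁻¹·Kᵀ·(x' − x̄) = [-6, -1]
z = y + H·x̄ = [-6, -1] + [5, 4] = [-1, 3]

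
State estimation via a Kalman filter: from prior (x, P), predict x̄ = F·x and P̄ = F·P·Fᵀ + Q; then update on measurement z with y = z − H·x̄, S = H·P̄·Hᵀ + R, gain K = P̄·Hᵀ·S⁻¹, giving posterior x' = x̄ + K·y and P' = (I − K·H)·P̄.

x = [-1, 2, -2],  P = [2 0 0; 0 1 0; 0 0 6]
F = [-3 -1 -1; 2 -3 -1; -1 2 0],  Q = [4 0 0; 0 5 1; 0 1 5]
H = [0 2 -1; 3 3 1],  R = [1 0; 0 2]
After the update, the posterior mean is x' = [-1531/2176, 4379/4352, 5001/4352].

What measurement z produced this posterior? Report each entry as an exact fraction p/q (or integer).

z = [1, 2]

x̄ = F·x = [3, -6, 5]
P̄ = F·P·Fᵀ + Q = [29 -3 4; -3 28 -9; 4 -9 11]
S = H·P̄·Hᵀ + R = [160 136; 136 442]
K = P̄·Hᵀ·S⁻¹ = [-229/768 905/3264; 581/1536 215/6528; -361/1536 413/6528]
x' − x̄ = [-8059/2176, 30491/4352, -16759/4352] = K·y
y = (KᵀK)⁻¹·Kᵀ·(x' − x̄) = [18, 6]
z = y + H·x̄ = [18, 6] + [-17, -4] = [1, 2]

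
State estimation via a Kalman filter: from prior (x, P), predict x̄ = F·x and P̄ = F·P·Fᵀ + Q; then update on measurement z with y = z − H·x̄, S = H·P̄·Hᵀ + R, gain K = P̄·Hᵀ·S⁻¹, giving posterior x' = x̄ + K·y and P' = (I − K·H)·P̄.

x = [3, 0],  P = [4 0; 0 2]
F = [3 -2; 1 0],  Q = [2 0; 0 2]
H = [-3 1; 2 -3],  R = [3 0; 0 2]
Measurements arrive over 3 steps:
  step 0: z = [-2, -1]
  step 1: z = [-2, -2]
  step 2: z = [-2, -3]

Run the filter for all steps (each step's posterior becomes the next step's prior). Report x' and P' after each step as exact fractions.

step 0: x' = [25/23, 220/207], P' = [38/69 10/23; 10/23 37/69]
step 1: x' = [210388/190761, 87141/63587], P' = [30310/63587 23574/63587; 23574/63587 30444/63587]
step 2: x' = [323677/288629, 2864226/1705535], P' = [136262/288629 9606/26239; 9606/26239 808512/1705535]

step 0: x̄ = F·x = [9, 3]
step 0: P̄ = F·P·Fᵀ + Q = [46 12; 12 6]
step 0: y = z − H·x̄ = [22, -10]
step 0: S = H·P̄·Hᵀ + R = [351 -162; -162 96]
step 0: K = P̄·Hᵀ·S⁻¹ = [-28/69 -7/69; -53/207 -17/46]
step 0: x' = x̄ + K·y = [25/23, 220/207]
step 0: P' = (I − K·H)·P̄ = [38/69 10/23; 10/23 37/69]
step 1: x̄ = F·x = [235/207, 25/23]
step 1: P̄ = F·P·Fᵀ + Q = [268/69 18/23; 18/23 176/69]
step 1: y = z − H·x̄ = [22/69, -209/207]
step 1: S = H·P̄·Hᵀ + R = [2471/69 -514/23; -514/23 2146/69]
step 1: K = P̄·Hᵀ·S⁻¹ = [-22452/63587 -5051/63587; -13426/63587 -22092/63587]
step 1: x' = x̄ + K·y = [210388/190761, 87141/63587]
step 1: P' = (I − K·H)·P̄ = [30310/63587 23574/63587; 23574/63587 30444/63587]
step 2: x̄ = F·x = [36106/63587, 210388/190761]
step 2: P̄ = F·P·Fᵀ + Q = [238852/63587 43782/63587; 43782/63587 157484/63587]
step 2: y = z − H·x̄ = [-266956/190761, -52585/63587]
step 2: S = H·P̄·Hᵀ + R = [2235221/63587 -1423962/63587; -1423962/63587 1974554/63587]
step 2: K = P̄·Hᵀ·S⁻¹ = [-101040/288629 -22237/288629; -354886/1705535 -588378/1705535]
step 2: x' = x̄ + K·y = [323677/288629, 2864226/1705535]
step 2: P' = (I − K·H)·P̄ = [136262/288629 9606/26239; 9606/26239 808512/1705535]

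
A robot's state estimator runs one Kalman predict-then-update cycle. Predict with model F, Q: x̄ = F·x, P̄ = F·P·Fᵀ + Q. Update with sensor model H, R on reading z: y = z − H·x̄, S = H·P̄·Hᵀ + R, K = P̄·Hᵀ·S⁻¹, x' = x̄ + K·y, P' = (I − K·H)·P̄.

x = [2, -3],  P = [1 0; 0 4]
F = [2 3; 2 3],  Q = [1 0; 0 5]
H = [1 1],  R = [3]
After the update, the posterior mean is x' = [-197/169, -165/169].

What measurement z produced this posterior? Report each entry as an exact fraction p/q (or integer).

x̄ = F·x = [-5, -5]
P̄ = F·P·Fᵀ + Q = [41 40; 40 45]
S = H·P̄·Hᵀ + R = [169]
K = P̄·Hᵀ·S⁻¹ = [81/169; 85/169]
x' − x̄ = [648/169, 680/169] = K·y
y = (KᵀK)⁻¹·Kᵀ·(x' − x̄) = [8]
z = y + H·x̄ = [8] + [-10] = [-2]

z = [-2]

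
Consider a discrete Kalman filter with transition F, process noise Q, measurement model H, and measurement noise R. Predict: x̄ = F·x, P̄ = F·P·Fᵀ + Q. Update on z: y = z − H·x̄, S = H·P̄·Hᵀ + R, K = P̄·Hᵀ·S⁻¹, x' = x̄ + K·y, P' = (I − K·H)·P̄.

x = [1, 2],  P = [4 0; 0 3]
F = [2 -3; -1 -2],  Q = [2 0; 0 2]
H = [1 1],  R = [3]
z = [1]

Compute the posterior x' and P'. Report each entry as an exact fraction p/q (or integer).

x̄ = F·x = [-4, -5]
P̄ = F·P·Fᵀ + Q = [45 10; 10 18]
y = z − H·x̄ = [10]
S = H·P̄·Hᵀ + R = [86]
K = P̄·Hᵀ·S⁻¹ = [55/86; 14/43]
x' = x̄ + K·y = [103/43, -75/43]
P' = (I − K·H)·P̄ = [845/86 -340/43; -340/43 382/43]

x' = [103/43, -75/43]
P' = [845/86 -340/43; -340/43 382/43]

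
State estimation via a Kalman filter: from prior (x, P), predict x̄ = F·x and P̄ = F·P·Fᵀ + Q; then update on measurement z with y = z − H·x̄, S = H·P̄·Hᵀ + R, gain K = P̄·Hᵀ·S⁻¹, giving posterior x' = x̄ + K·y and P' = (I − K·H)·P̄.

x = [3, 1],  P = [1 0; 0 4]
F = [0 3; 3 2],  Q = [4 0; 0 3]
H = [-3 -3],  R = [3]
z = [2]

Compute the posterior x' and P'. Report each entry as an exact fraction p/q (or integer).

x' = [-1769/349, 1551/349]
P' = [1672/349 -1608/349; -1608/349 1660/349]

x̄ = F·x = [3, 11]
P̄ = F·P·Fᵀ + Q = [40 24; 24 28]
y = z − H·x̄ = [44]
S = H·P̄·Hᵀ + R = [1047]
K = P̄·Hᵀ·S⁻¹ = [-64/349; -52/349]
x' = x̄ + K·y = [-1769/349, 1551/349]
P' = (I − K·H)·P̄ = [1672/349 -1608/349; -1608/349 1660/349]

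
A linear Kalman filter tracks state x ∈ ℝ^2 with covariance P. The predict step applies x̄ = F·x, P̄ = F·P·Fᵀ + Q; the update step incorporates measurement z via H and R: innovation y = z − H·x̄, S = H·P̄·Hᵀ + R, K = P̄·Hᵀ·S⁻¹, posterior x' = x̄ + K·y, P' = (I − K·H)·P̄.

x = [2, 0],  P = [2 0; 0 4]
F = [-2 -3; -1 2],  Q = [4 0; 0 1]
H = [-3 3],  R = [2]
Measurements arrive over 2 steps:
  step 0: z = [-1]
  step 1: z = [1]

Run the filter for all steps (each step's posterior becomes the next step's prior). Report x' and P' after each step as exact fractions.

step 0: x' = [-2432/965, -2749/965], P' = [4704/965 4568/965; 4568/965 4646/965]
step 1: x' = [-922885/1544161, -441162/1544161], P' = [1944526/1544161 1659842/1544161; 1659842/1544161 1717876/1544161]

step 0: x̄ = F·x = [-4, -2]
step 0: P̄ = F·P·Fᵀ + Q = [48 -20; -20 19]
step 0: y = z − H·x̄ = [-7]
step 0: S = H·P̄·Hᵀ + R = [965]
step 0: K = P̄·Hᵀ·S⁻¹ = [-204/965; 117/965]
step 0: x' = x̄ + K·y = [-2432/965, -2749/965]
step 0: P' = (I − K·H)·P̄ = [4704/965 4568/965; 4568/965 4646/965]
step 1: x̄ = F·x = [13111/965, -3066/965]
step 1: P̄ = F·P·Fᵀ + Q = [119306/965 -23036/965; -23036/965 5981/965]
step 1: y = z − H·x̄ = [49496/965]
step 1: S = H·P̄·Hᵀ + R = [1544161/965]
step 1: K = P̄·Hᵀ·S⁻¹ = [-427026/1544161; 87051/1544161]
step 1: x' = x̄ + K·y = [-922885/1544161, -441162/1544161]
step 1: P' = (I − K·H)·P̄ = [1944526/1544161 1659842/1544161; 1659842/1544161 1717876/1544161]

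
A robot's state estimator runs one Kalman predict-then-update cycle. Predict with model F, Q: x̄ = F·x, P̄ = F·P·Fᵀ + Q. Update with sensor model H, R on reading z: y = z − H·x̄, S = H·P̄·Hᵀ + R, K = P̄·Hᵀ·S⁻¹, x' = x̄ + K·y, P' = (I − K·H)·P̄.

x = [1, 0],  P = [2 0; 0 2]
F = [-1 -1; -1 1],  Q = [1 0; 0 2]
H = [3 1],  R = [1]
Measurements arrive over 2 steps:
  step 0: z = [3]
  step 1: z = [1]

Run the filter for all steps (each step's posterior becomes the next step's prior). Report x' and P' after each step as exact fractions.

step 0: x' = [53/52, -5/26], P' = [35/52 -45/26; -45/26 69/13]
step 1: x' = [93/106, -407/212], P' = [145/106 -793/212; -793/212 2347/212]

step 0: x̄ = F·x = [-1, -1]
step 0: P̄ = F·P·Fᵀ + Q = [5 0; 0 6]
step 0: y = z − H·x̄ = [7]
step 0: S = H·P̄·Hᵀ + R = [52]
step 0: K = P̄·Hᵀ·S⁻¹ = [15/52; 3/26]
step 0: x' = x̄ + K·y = [53/52, -5/26]
step 0: P' = (I − K·H)·P̄ = [35/52 -45/26; -45/26 69/13]
step 1: x̄ = F·x = [-43/52, -63/52]
step 1: P̄ = F·P·Fᵀ + Q = [183/52 -241/52; -241/52 595/52]
step 1: y = z − H·x̄ = [61/13]
step 1: S = H·P̄·Hᵀ + R = [212/13]
step 1: K = P̄·Hᵀ·S⁻¹ = [77/212; -8/53]
step 1: x' = x̄ + K·y = [93/106, -407/212]
step 1: P' = (I − K·H)·P̄ = [145/106 -793/212; -793/212 2347/212]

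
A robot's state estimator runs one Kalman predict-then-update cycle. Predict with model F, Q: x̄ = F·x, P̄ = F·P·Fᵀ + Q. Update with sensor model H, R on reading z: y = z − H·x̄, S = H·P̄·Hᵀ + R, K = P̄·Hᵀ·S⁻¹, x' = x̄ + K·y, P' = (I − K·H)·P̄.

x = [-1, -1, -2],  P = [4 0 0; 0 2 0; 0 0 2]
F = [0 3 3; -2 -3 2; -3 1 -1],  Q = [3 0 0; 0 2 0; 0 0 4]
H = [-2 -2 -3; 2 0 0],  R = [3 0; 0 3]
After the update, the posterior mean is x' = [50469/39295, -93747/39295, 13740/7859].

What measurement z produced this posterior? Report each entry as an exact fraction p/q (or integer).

x̄ = F·x = [-9, 1, 4]
P̄ = F·P·Fᵀ + Q = [39 -6 0; -6 44 14; 0 14 44]
S = H·P̄·Hᵀ + R = [851 -132; -132 159]
K = P̄·Hᵀ·S⁻¹ = [-66/39295 19222/39295; -6782/39295 -8596/39295; -1696/7859 -1408/7859]
x' − x̄ = [404124/39295, -133042/39295, -17696/7859] = K·y
y = (KᵀK)⁻¹·Kᵀ·(x' − x̄) = [-7, 21]
z = y + H·x̄ = [-7, 21] + [4, -18] = [-3, 3]

z = [-3, 3]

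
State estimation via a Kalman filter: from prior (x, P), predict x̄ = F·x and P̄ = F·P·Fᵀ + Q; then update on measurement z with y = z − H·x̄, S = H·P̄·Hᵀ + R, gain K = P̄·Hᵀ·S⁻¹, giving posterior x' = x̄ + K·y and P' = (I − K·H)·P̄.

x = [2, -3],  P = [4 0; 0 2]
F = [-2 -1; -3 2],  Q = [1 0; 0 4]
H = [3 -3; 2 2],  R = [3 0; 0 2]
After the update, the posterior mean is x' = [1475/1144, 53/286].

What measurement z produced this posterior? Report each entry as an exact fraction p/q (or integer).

x̄ = F·x = [-1, -12]
P̄ = F·P·Fᵀ + Q = [19 20; 20 48]
S = H·P̄·Hᵀ + R = [246 -174; -174 430]
K = P̄·Hᵀ·S⁻¹ = [2047/12584 3111/12584; -519/3146 785/3146]
x' − x̄ = [2619/1144, 3485/286] = K·y
y = (KᵀK)⁻¹·Kᵀ·(x' − x̄) = [-30, 29]
z = y + H·x̄ = [-30, 29] + [33, -26] = [3, 3]

z = [3, 3]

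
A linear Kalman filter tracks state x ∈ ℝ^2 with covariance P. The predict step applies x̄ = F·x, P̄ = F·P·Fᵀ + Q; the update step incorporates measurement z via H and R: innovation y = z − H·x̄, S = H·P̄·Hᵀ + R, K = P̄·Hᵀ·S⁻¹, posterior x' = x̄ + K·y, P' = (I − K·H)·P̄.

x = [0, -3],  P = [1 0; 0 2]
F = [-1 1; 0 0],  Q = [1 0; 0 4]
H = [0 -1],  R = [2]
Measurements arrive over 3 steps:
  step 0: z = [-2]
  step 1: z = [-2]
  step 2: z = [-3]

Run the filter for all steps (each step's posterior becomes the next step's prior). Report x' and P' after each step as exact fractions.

step 0: x' = [-3, 4/3], P' = [4 0; 0 4/3]
step 1: x' = [13/3, 4/3], P' = [19/3 0; 0 4/3]
step 2: x' = [-3, 2], P' = [26/3 0; 0 4/3]

step 0: x̄ = F·x = [-3, 0]
step 0: P̄ = F·P·Fᵀ + Q = [4 0; 0 4]
step 0: y = z − H·x̄ = [-2]
step 0: S = H·P̄·Hᵀ + R = [6]
step 0: K = P̄·Hᵀ·S⁻¹ = [0; -2/3]
step 0: x' = x̄ + K·y = [-3, 4/3]
step 0: P' = (I − K·H)·P̄ = [4 0; 0 4/3]
step 1: x̄ = F·x = [13/3, 0]
step 1: P̄ = F·P·Fᵀ + Q = [19/3 0; 0 4]
step 1: y = z − H·x̄ = [-2]
step 1: S = H·P̄·Hᵀ + R = [6]
step 1: K = P̄·Hᵀ·S⁻¹ = [0; -2/3]
step 1: x' = x̄ + K·y = [13/3, 4/3]
step 1: P' = (I − K·H)·P̄ = [19/3 0; 0 4/3]
step 2: x̄ = F·x = [-3, 0]
step 2: P̄ = F·P·Fᵀ + Q = [26/3 0; 0 4]
step 2: y = z − H·x̄ = [-3]
step 2: S = H·P̄·Hᵀ + R = [6]
step 2: K = P̄·Hᵀ·S⁻¹ = [0; -2/3]
step 2: x' = x̄ + K·y = [-3, 2]
step 2: P' = (I − K·H)·P̄ = [26/3 0; 0 4/3]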